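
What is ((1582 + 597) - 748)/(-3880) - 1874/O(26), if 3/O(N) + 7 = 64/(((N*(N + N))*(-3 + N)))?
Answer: 65921682743/15081560 ≈ 4371.0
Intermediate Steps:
O(N) = 3/(-7 + 32/(N**2*(-3 + N))) (O(N) = 3/(-7 + 64/(((N*(N + N))*(-3 + N)))) = 3/(-7 + 64/(((N*(2*N))*(-3 + N)))) = 3/(-7 + 64/(((2*N**2)*(-3 + N)))) = 3/(-7 + 64/((2*N**2*(-3 + N)))) = 3/(-7 + 64*(1/(2*N**2*(-3 + N)))) = 3/(-7 + 32/(N**2*(-3 + N))))
((1582 + 597) - 748)/(-3880) - 1874/O(26) = ((1582 + 597) - 748)/(-3880) - 1874*(32 - 7*26**3 + 21*26**2)/(2028*(-3 + 26)) = (2179 - 748)*(-1/3880) - 1874/(3*676*23/(32 - 7*17576 + 21*676)) = 1431*(-1/3880) - 1874/(3*676*23/(32 - 123032 + 14196)) = -1431/3880 - 1874/(3*676*23/(-108804)) = -1431/3880 - 1874/(3*676*(-1/108804)*23) = -1431/3880 - 1874/(-3887/9067) = -1431/3880 - 1874*(-9067/3887) = -1431/3880 + 16991558/3887 = 65921682743/15081560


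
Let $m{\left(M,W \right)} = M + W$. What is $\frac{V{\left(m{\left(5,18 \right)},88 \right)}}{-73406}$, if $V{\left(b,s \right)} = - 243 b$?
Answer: $\frac{5589}{73406} \approx 0.076138$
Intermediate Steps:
$\frac{V{\left(m{\left(5,18 \right)},88 \right)}}{-73406} = \frac{\left(-243\right) \left(5 + 18\right)}{-73406} = \left(-243\right) 23 \left(- \frac{1}{73406}\right) = \left(-5589\right) \left(- \frac{1}{73406}\right) = \frac{5589}{73406}$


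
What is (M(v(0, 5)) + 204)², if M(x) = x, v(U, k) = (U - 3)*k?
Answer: 35721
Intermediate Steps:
v(U, k) = k*(-3 + U) (v(U, k) = (-3 + U)*k = k*(-3 + U))
(M(v(0, 5)) + 204)² = (5*(-3 + 0) + 204)² = (5*(-3) + 204)² = (-15 + 204)² = 189² = 35721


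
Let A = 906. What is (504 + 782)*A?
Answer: 1165116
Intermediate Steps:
(504 + 782)*A = (504 + 782)*906 = 1286*906 = 1165116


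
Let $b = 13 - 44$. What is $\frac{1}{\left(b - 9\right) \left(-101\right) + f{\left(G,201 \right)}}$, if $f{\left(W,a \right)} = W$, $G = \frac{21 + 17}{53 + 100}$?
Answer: $\frac{153}{618158} \approx 0.00024751$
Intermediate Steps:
$b = -31$ ($b = 13 - 44 = -31$)
$G = \frac{38}{153} \approx 0.24837$
$\frac{1}{\left(b - 9\right) \left(-101\right) + f{\left(G,201 \right)}} = \frac{1}{\left(-31 - 9\right) \left(-101\right) + \frac{38}{153}} = \frac{1}{\left(-40\right) \left(-101\right) + \frac{38}{153}} = \frac{1}{4040 + \frac{38}{153}} = \frac{1}{\frac{618158}{153}} = \frac{153}{618158}$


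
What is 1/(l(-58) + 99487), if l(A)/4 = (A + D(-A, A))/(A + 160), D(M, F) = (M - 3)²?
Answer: 17/1693257 ≈ 1.0040e-5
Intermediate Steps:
D(M, F) = (-3 + M)²
l(A) = 4*(A + (-3 - A)²)/(160 + A) (l(A) = 4*((A + (-3 - A)²)/(A + 160)) = 4*((A + (-3 - A)²)/(160 + A)) = 4*(A + (-3 - A)²)/(160 + A))
1/(l(-58) + 99487) = 1/(4*(-58 + (3 - 58)²)/(160 - 58) + 99487) = 1/(4*(-58 + (-55)²)/102 + 99487) = 1/(4*(1/102)*(-58 + 3025) + 99487) = 1/(4*(1/102)*2967 + 99487) = 1/(1978/17 + 99487) = 1/(1693257/17) = 17/1693257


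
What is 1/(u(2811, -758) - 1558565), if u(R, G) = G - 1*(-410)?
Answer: -1/1558913 ≈ -6.4147e-7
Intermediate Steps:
u(R, G) = 410 + G (u(R, G) = G + 410 = 410 + G)
1/(u(2811, -758) - 1558565) = 1/((410 - 758) - 1558565) = 1/(-348 - 1558565) = 1/(-1558913) = -1/1558913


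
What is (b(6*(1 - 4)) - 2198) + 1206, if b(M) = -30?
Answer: -1022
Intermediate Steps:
(b(6*(1 - 4)) - 2198) + 1206 = (-30 - 2198) + 1206 = -2228 + 1206 = -1022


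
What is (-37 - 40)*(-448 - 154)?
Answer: 46354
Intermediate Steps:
(-37 - 40)*(-448 - 154) = -77*(-602) = 46354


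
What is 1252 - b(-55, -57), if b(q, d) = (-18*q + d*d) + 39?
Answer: -3026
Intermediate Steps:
b(q, d) = 39 + d**2 - 18*q (b(q, d) = (-18*q + d**2) + 39 = (d**2 - 18*q) + 39 = 39 + d**2 - 18*q)
1252 - b(-55, -57) = 1252 - (39 + (-57)**2 - 18*(-55)) = 1252 - (39 + 3249 + 990) = 1252 - 1*4278 = 1252 - 4278 = -3026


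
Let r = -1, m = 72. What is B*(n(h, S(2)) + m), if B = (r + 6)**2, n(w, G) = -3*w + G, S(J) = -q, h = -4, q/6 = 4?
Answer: 1500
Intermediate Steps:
q = 24 (q = 6*4 = 24)
S(J) = -24 (S(J) = -1*24 = -24)
n(w, G) = G - 3*w
B = 25 (B = (-1 + 6)**2 = 5**2 = 25)
B*(n(h, S(2)) + m) = 25*((-24 - 3*(-4)) + 72) = 25*((-24 + 12) + 72) = 25*(-12 + 72) = 25*60 = 1500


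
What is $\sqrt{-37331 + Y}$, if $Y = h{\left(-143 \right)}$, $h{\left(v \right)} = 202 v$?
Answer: $i \sqrt{66217} \approx 257.33 i$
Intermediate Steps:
$Y = -28886$ ($Y = 202 \left(-143\right) = -28886$)
$\sqrt{-37331 + Y} = \sqrt{-37331 - 28886} = \sqrt{-66217} = i \sqrt{66217}$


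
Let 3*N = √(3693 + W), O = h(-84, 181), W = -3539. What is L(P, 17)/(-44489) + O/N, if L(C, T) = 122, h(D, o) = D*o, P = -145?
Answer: -122/44489 - 3258*√154/11 ≈ -3675.5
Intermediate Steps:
O = -15204 (O = -84*181 = -15204)
N = √154/3 (N = √(3693 - 3539)/3 = √154/3 ≈ 4.1366)
L(P, 17)/(-44489) + O/N = 122/(-44489) - 15204*3*√154/154 = 122*(-1/44489) - 3258*√154/11 = -122/44489 - 3258*√154/11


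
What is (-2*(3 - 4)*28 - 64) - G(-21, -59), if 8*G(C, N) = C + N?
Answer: 2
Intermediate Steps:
G(C, N) = C/8 + N/8 (G(C, N) = (C + N)/8 = C/8 + N/8)
(-2*(3 - 4)*28 - 64) - G(-21, -59) = (-2*(3 - 4)*28 - 64) - ((⅛)*(-21) + (⅛)*(-59)) = (-2*(-1)*28 - 64) - (-21/8 - 59/8) = (2*28 - 64) - 1*(-10) = (56 - 64) + 10 = -8 + 10 = 2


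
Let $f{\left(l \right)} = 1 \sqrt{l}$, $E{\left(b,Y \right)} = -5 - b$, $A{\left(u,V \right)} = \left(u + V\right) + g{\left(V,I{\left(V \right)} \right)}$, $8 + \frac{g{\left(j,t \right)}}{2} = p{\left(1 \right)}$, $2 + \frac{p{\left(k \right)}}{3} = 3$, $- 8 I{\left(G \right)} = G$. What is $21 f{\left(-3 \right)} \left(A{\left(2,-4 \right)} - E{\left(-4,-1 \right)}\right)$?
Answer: $- 231 i \sqrt{3} \approx - 400.1 i$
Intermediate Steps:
$I{\left(G \right)} = - \frac{G}{8}$
$p{\left(k \right)} = 3$ ($p{\left(k \right)} = -6 + 3 \cdot 3 = -6 + 9 = 3$)
$g{\left(j,t \right)} = -10$ ($g{\left(j,t \right)} = -16 + 2 \cdot 3 = -16 + 6 = -10$)
$A{\left(u,V \right)} = -10 + V + u$ ($A{\left(u,V \right)} = \left(u + V\right) - 10 = \left(V + u\right) - 10 = -10 + V + u$)
$f{\left(l \right)} = \sqrt{l}$
$21 f{\left(-3 \right)} \left(A{\left(2,-4 \right)} - E{\left(-4,-1 \right)}\right) = 21 \sqrt{-3} \left(\left(-10 - 4 + 2\right) - \left(-5 - -4\right)\right) = 21 i \sqrt{3} \left(-12 - \left(-5 + 4\right)\right) = 21 i \sqrt{3} \left(-12 - -1\right) = 21 i \sqrt{3} \left(-12 + 1\right) = 21 i \sqrt{3} \left(-11\right) = - 231 i \sqrt{3}$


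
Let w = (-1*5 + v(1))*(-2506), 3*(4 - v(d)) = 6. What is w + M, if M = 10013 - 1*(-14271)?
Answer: 31802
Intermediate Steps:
v(d) = 2 (v(d) = 4 - ⅓*6 = 4 - 2 = 2)
M = 24284 (M = 10013 + 14271 = 24284)
w = 7518 (w = (-1*5 + 2)*(-2506) = (-5 + 2)*(-2506) = -3*(-2506) = 7518)
w + M = 7518 + 24284 = 31802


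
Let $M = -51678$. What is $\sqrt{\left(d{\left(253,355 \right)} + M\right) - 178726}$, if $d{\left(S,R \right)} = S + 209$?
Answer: $i \sqrt{229942} \approx 479.52 i$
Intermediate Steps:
$d{\left(S,R \right)} = 209 + S$
$\sqrt{\left(d{\left(253,355 \right)} + M\right) - 178726} = \sqrt{\left(\left(209 + 253\right) - 51678\right) - 178726} = \sqrt{\left(462 - 51678\right) - 178726} = \sqrt{-51216 - 178726} = \sqrt{-229942} = i \sqrt{229942}$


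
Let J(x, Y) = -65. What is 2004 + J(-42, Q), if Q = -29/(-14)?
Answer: 1939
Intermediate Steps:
Q = 29/14 (Q = -29*(-1/14) = 29/14 ≈ 2.0714)
2004 + J(-42, Q) = 2004 - 65 = 1939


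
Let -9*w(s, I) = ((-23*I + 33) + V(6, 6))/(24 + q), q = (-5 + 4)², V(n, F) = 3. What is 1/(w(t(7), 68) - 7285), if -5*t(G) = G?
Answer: -225/1637597 ≈ -0.00013740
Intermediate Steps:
t(G) = -G/5
q = 1 (q = (-1)² = 1)
w(s, I) = -4/25 + 23*I/225 (w(s, I) = -((-23*I + 33) + 3)/(9*(24 + 1)) = -((33 - 23*I) + 3)/(9*25) = -(36 - 23*I)/(9*25) = -(36/25 - 23*I/25)/9 = -4/25 + 23*I/225)
1/(w(t(7), 68) - 7285) = 1/((-4/25 + (23/225)*68) - 7285) = 1/((-4/25 + 1564/225) - 7285) = 1/(1528/225 - 7285) = 1/(-1637597/225) = -225/1637597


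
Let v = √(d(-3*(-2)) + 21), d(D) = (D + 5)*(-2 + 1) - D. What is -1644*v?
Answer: -3288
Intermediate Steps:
d(D) = -5 - 2*D (d(D) = (5 + D)*(-1) - D = (-5 - D) - D = -5 - 2*D)
v = 2 (v = √((-5 - (-6)*(-2)) + 21) = √((-5 - 2*6) + 21) = √((-5 - 12) + 21) = √(-17 + 21) = √4 = 2)
-1644*v = -1644*2 = -3288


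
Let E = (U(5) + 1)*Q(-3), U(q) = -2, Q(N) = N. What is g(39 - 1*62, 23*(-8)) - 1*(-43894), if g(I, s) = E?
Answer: 43897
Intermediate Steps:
E = 3 (E = (-2 + 1)*(-3) = -1*(-3) = 3)
g(I, s) = 3
g(39 - 1*62, 23*(-8)) - 1*(-43894) = 3 - 1*(-43894) = 3 + 43894 = 43897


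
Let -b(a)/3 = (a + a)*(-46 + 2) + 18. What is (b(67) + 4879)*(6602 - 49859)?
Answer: -973844841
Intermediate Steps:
b(a) = -54 + 264*a (b(a) = -3*((a + a)*(-46 + 2) + 18) = -3*((2*a)*(-44) + 18) = -3*(-88*a + 18) = -3*(18 - 88*a) = -54 + 264*a)
(b(67) + 4879)*(6602 - 49859) = ((-54 + 264*67) + 4879)*(6602 - 49859) = ((-54 + 17688) + 4879)*(-43257) = (17634 + 4879)*(-43257) = 22513*(-43257) = -973844841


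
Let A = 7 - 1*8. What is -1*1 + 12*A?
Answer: -13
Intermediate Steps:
A = -1 (A = 7 - 8 = -1)
-1*1 + 12*A = -1*1 + 12*(-1) = -1 - 12 = -13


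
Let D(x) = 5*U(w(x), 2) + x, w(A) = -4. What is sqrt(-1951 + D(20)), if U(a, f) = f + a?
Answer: I*sqrt(1941) ≈ 44.057*I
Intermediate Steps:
U(a, f) = a + f
D(x) = -10 + x (D(x) = 5*(-4 + 2) + x = 5*(-2) + x = -10 + x)
sqrt(-1951 + D(20)) = sqrt(-1951 + (-10 + 20)) = sqrt(-1951 + 10) = sqrt(-1941) = I*sqrt(1941)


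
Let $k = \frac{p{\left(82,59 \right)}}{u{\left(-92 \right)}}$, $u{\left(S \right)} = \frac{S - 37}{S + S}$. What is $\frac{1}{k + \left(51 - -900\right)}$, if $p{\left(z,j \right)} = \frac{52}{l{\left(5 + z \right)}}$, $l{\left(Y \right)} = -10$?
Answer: $\frac{645}{608611} \approx 0.0010598$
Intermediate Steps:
$p{\left(z,j \right)} = - \frac{26}{5}$ ($p{\left(z,j \right)} = \frac{52}{-10} = 52 \left(- \frac{1}{10}\right) = - \frac{26}{5}$)
$u{\left(S \right)} = \frac{-37 + S}{2 S}$
$k = - \frac{4784}{645}$ ($k = - \frac{26}{5 \frac{-37 - 92}{2 \left(-92\right)}} = - \frac{26}{5 \cdot \frac{1}{2} \left(- \frac{1}{92}\right) \left(-129\right)} = - \frac{26}{5 \cdot \frac{129}{184}} = \left(- \frac{26}{5}\right) \frac{184}{129} = - \frac{4784}{645} \approx -7.4171$)
$\frac{1}{k + \left(51 - -900\right)} = \frac{1}{- \frac{4784}{645} + \left(51 - -900\right)} = \frac{1}{- \frac{4784}{645} + \left(51 + 900\right)} = \frac{1}{- \frac{4784}{645} + 951} = \frac{1}{\frac{608611}{645}} = \frac{645}{608611}$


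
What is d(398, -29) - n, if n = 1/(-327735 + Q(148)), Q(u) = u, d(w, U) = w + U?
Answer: 120879604/327587 ≈ 369.00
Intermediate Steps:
d(w, U) = U + w
n = -1/327587 (n = 1/(-327735 + 148) = 1/(-327587) = -1/327587 ≈ -3.0526e-6)
d(398, -29) - n = (-29 + 398) - 1*(-1/327587) = 369 + 1/327587 = 120879604/327587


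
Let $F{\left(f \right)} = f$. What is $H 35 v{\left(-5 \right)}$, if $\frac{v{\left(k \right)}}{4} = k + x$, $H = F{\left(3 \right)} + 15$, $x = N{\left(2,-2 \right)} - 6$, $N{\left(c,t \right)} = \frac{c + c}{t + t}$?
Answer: $-30240$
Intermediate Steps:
$N{\left(c,t \right)} = \frac{c}{t}$ ($N{\left(c,t \right)} = \frac{2 c}{2 t} = 2 c \frac{1}{2 t} = \frac{c}{t}$)
$x = -7$ ($x = \frac{2}{-2} - 6 = 2 \left(- \frac{1}{2}\right) - 6 = -1 - 6 = -7$)
$H = 18$ ($H = 3 + 15 = 18$)
$v{\left(k \right)} = -28 + 4 k$ ($v{\left(k \right)} = 4 \left(k - 7\right) = 4 \left(-7 + k\right) = -28 + 4 k$)
$H 35 v{\left(-5 \right)} = 18 \cdot 35 \left(-28 + 4 \left(-5\right)\right) = 630 \left(-28 - 20\right) = 630 \left(-48\right) = -30240$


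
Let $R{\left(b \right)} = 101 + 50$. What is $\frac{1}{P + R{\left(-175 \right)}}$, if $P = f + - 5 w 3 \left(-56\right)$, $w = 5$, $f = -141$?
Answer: $\frac{1}{4210} \approx 0.00023753$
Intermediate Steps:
$R{\left(b \right)} = 151$
$P = 4059$ ($P = -141 + \left(-5\right) 5 \cdot 3 \left(-56\right) = -141 + \left(-25\right) 3 \left(-56\right) = -141 - -4200 = -141 + 4200 = 4059$)
$\frac{1}{P + R{\left(-175 \right)}} = \frac{1}{4059 + 151} = \frac{1}{4210}$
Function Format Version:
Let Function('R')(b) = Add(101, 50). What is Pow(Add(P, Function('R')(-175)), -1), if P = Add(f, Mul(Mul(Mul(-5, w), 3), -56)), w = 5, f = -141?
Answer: Rational(1, 4210) ≈ 0.00023753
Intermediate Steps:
Function('R')(b) = 151
P = 4059 (P = Add(-141, Mul(Mul(Mul(-5, 5), 3), -56)) = Add(-141, Mul(Mul(-25, 3), -56)) = Add(-141, Mul(-75, -56)) = Add(-141, 4200) = 4059)
Pow(Add(P, Function('R')(-175)), -1) = Pow(Add(4059, 151), -1) = Pow(4210, -1) = Rational(1, 4210)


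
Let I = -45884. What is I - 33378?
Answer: -79262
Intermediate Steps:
I - 33378 = -45884 - 33378 = -79262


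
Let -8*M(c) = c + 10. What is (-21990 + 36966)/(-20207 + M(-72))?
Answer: -59904/80797 ≈ -0.74141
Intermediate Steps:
M(c) = -5/4 - c/8 (M(c) = -(c + 10)/8 = -(10 + c)/8 = -5/4 - c/8)
(-21990 + 36966)/(-20207 + M(-72)) = (-21990 + 36966)/(-20207 + (-5/4 - 1/8*(-72))) = 14976/(-20207 + (-5/4 + 9)) = 14976/(-20207 + 31/4) = 14976/(-80797/4) = 14976*(-4/80797) = -59904/80797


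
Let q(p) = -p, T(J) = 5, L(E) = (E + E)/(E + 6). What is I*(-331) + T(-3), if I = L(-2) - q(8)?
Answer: -2312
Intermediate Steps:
L(E) = 2*E/(6 + E) (L(E) = (2*E)/(6 + E) = 2*E/(6 + E))
I = 7 (I = 2*(-2)/(6 - 2) - (-1)*8 = 2*(-2)/4 - 1*(-8) = 2*(-2)*(¼) + 8 = -1 + 8 = 7)
I*(-331) + T(-3) = 7*(-331) + 5 = -2317 + 5 = -2312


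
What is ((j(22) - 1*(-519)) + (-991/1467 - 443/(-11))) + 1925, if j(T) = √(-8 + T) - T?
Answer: 39722794/16137 + √14 ≈ 2465.3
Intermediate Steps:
((j(22) - 1*(-519)) + (-991/1467 - 443/(-11))) + 1925 = (((√(-8 + 22) - 1*22) - 1*(-519)) + (-991/1467 - 443/(-11))) + 1925 = (((√14 - 22) + 519) + (-991*1/1467 - 443*(-1/11))) + 1925 = (((-22 + √14) + 519) + (-991/1467 + 443/11)) + 1925 = ((497 + √14) + 638980/16137) + 1925 = (8659069/16137 + √14) + 1925 = 39722794/16137 + √14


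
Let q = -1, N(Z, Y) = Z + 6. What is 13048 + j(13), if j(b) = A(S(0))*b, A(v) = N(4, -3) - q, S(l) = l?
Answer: 13191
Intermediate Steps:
N(Z, Y) = 6 + Z
A(v) = 11 (A(v) = (6 + 4) - 1*(-1) = 10 + 1 = 11)
j(b) = 11*b
13048 + j(13) = 13048 + 11*13 = 13048 + 143 = 13191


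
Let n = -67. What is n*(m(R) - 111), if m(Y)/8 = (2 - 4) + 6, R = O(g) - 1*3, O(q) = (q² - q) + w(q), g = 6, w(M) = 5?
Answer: 5293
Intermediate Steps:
O(q) = 5 + q² - q (O(q) = (q² - q) + 5 = 5 + q² - q)
R = 32 (R = (5 + 6² - 1*6) - 1*3 = (5 + 36 - 6) - 3 = 35 - 3 = 32)
m(Y) = 32 (m(Y) = 8*((2 - 4) + 6) = 8*(-2 + 6) = 8*4 = 32)
n*(m(R) - 111) = -67*(32 - 111) = -67*(-79) = 5293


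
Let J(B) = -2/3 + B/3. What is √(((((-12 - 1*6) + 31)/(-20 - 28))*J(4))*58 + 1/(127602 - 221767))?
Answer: I*√3342880193765/564990 ≈ 3.2361*I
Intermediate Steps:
J(B) = -⅔ + B/3 (J(B) = -2*⅓ + B*(⅓) = -⅔ + B/3)
√(((((-12 - 1*6) + 31)/(-20 - 28))*J(4))*58 + 1/(127602 - 221767)) = √(((((-12 - 1*6) + 31)/(-20 - 28))*(-⅔ + (⅓)*4))*58 + 1/(127602 - 221767)) = √(((((-12 - 6) + 31)/(-48))*(-⅔ + 4/3))*58 + 1/(-94165)) = √((((-18 + 31)*(-1/48))*(⅔))*58 - 1/94165) = √(((13*(-1/48))*(⅔))*58 - 1/94165) = √(-13/48*⅔*58 - 1/94165) = √(-13/72*58 - 1/94165) = √(-377/36 - 1/94165) = √(-35500241/3389940) = I*√3342880193765/564990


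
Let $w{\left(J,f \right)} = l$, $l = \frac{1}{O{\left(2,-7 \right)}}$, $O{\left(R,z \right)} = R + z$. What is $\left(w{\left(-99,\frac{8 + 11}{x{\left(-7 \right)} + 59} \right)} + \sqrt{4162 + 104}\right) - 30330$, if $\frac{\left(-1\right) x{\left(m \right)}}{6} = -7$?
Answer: $- \frac{151651}{5} + 3 \sqrt{474} \approx -30265.0$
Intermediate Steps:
$x{\left(m \right)} = 42$ ($x{\left(m \right)} = \left(-6\right) \left(-7\right) = 42$)
$l = - \frac{1}{5}$ ($l = \frac{1}{2 - 7} = \frac{1}{-5} = - \frac{1}{5} \approx -0.2$)
$w{\left(J,f \right)} = - \frac{1}{5}$
$\left(w{\left(-99,\frac{8 + 11}{x{\left(-7 \right)} + 59} \right)} + \sqrt{4162 + 104}\right) - 30330 = \left(- \frac{1}{5} + \sqrt{4162 + 104}\right) - 30330 = \left(- \frac{1}{5} + \sqrt{4266}\right) - 30330 = \left(- \frac{1}{5} + 3 \sqrt{474}\right) - 30330 = - \frac{151651}{5} + 3 \sqrt{474}$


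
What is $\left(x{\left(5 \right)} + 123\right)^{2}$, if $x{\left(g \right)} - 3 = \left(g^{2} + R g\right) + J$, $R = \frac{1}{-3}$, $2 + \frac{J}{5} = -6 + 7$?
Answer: $\frac{187489}{9} \approx 20832.0$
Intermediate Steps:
$J = -5$ ($J = -10 + 5 \left(-6 + 7\right) = -10 + 5 \cdot 1 = -10 + 5 = -5$)
$R = - \frac{1}{3} \approx -0.33333$
$x{\left(g \right)} = -2 + g^{2} - \frac{g}{3}$ ($x{\left(g \right)} = 3 - \left(5 - g^{2} + \frac{g}{3}\right) = -2 + g^{2} - \frac{g}{3}$)
$\left(x{\left(5 \right)} + 123\right)^{2} = \left(\left(-2 + 5^{2} - \frac{5}{3}\right) + 123\right)^{2} = \left(\left(-2 + 25 - \frac{5}{3}\right) + 123\right)^{2} = \left(\frac{64}{3} + 123\right)^{2} = \left(\frac{433}{3}\right)^{2} = \frac{187489}{9}$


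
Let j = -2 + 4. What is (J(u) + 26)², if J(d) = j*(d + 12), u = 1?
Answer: 2704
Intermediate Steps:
j = 2
J(d) = 24 + 2*d (J(d) = 2*(d + 12) = 2*(12 + d) = 24 + 2*d)
(J(u) + 26)² = ((24 + 2*1) + 26)² = ((24 + 2) + 26)² = (26 + 26)² = 52² = 2704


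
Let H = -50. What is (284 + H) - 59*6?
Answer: -120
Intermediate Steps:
(284 + H) - 59*6 = (284 - 50) - 59*6 = 234 - 354 = -120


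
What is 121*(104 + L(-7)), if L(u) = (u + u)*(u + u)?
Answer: 36300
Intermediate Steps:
L(u) = 4*u² (L(u) = (2*u)*(2*u) = 4*u²)
121*(104 + L(-7)) = 121*(104 + 4*(-7)²) = 121*(104 + 4*49) = 121*(104 + 196) = 121*300 = 36300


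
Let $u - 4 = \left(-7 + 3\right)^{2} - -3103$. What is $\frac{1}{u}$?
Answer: $\frac{1}{3123} \approx 0.0003202$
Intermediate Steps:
$u = 3123$ ($u = 4 + \left(\left(-7 + 3\right)^{2} - -3103\right) = 4 + \left(\left(-4\right)^{2} + 3103\right) = 4 + \left(16 + 3103\right) = 4 + 3119 = 3123$)
$\frac{1}{u} = \frac{1}{3123}$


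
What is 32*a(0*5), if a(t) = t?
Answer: 0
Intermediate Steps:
32*a(0*5) = 32*(0*5) = 32*0 = 0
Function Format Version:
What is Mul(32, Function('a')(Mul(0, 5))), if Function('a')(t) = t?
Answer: 0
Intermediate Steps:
Mul(32, Function('a')(Mul(0, 5))) = Mul(32, Mul(0, 5)) = Mul(32, 0) = 0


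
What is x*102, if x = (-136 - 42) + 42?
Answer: -13872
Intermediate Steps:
x = -136 (x = -178 + 42 = -136)
x*102 = -136*102 = -13872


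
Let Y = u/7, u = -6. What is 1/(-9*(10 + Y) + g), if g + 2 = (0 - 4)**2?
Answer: -7/478 ≈ -0.014644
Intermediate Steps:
Y = -6/7 ≈ -0.85714
g = 14 (g = -2 + (0 - 4)**2 = -2 + (-4)**2 = -2 + 16 = 14)
1/(-9*(10 + Y) + g) = 1/(-9*(10 - 6/7) + 14) = 1/(-9*64/7 + 14) = 1/(-576/7 + 14) = 1/(-478/7) = -7/478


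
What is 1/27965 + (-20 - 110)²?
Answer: 472608501/27965 ≈ 16900.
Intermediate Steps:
1/27965 + (-20 - 110)² = 1/27965 + (-130)² = 1/27965 + 16900 = 472608501/27965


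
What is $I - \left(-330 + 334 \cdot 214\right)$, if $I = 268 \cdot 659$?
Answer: $105466$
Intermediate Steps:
$I = 176612$
$I - \left(-330 + 334 \cdot 214\right) = 176612 - \left(-330 + 334 \cdot 214\right) = 176612 - \left(-330 + 71476\right) = 176612 - 71146 = 105466$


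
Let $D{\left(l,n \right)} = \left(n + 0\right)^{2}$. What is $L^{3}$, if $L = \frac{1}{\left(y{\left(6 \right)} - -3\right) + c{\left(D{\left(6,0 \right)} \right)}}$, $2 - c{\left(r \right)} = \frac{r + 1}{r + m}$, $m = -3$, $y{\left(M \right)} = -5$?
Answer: $27$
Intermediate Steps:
$D{\left(l,n \right)} = n^{2}$
$c{\left(r \right)} = 2 - \frac{1 + r}{-3 + r}$ ($c{\left(r \right)} = 2 - \frac{r + 1}{r - 3} = 2 - \frac{1 + r}{-3 + r}$)
$L = 3$ ($L = \frac{1}{\left(-5 - -3\right) + \frac{-7 + 0^{2}}{-3 + 0^{2}}} = \frac{1}{\left(-5 + 3\right) + \frac{-7 + 0}{-3 + 0}} = \frac{1}{-2 + \frac{1}{-3} \left(-7\right)} = \frac{1}{-2 - - \frac{7}{3}} = \frac{1}{-2 + \frac{7}{3}} = \frac{1}{\frac{1}{3}} = 3$)
$L^{3} = 3^{3} = 27$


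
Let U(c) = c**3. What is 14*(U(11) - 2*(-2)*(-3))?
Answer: 18466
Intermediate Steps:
14*(U(11) - 2*(-2)*(-3)) = 14*(11**3 - 2*(-2)*(-3)) = 14*(1331 + 4*(-3)) = 14*(1331 - 12) = 14*1319 = 18466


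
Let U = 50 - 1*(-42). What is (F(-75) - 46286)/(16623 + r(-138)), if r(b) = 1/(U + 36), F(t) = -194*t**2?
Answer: -145604608/2127745 ≈ -68.431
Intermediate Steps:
U = 92 (U = 50 + 42 = 92)
r(b) = 1/128 (r(b) = 1/(92 + 36) = 1/128)
(F(-75) - 46286)/(16623 + r(-138)) = (-194*(-75)**2 - 46286)/(16623 + 1/128) = (-194*5625 - 46286)/(2127745/128) = (-1091250 - 46286)*(128/2127745) = -1137536*128/2127745 = -145604608/2127745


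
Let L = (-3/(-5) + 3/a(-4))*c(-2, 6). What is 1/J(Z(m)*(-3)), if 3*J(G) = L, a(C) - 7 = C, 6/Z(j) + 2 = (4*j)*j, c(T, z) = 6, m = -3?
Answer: 5/16 ≈ 0.31250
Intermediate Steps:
Z(j) = 6/(-2 + 4*j²) (Z(j) = 6/(-2 + (4*j)*j) = 6/(-2 + 4*j²))
a(C) = 7 + C
L = 48/5 (L = (-3/(-5) + 3/(7 - 4))*6 = (-3*(-⅕) + 3/3)*6 = (⅗ + 3*(⅓))*6 = (⅗ + 1)*6 = (8/5)*6 = 48/5 ≈ 9.6000)
J(G) = 16/5 (J(G) = (⅓)*(48/5) = 16/5)
1/J(Z(m)*(-3)) = 1/(16/5) = 5/16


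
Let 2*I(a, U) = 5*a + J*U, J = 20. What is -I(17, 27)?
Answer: -625/2 ≈ -312.50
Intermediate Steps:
I(a, U) = 10*U + 5*a/2 (I(a, U) = (5*a + 20*U)/2 = 10*U + 5*a/2)
-I(17, 27) = -(10*27 + (5/2)*17) = -(270 + 85/2) = -1*625/2 = -625/2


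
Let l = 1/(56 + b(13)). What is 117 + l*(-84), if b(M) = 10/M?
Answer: 14209/123 ≈ 115.52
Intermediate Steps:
l = 13/738 (l = 1/(56 + 10/13) = 1/(738/13) = 13/738 ≈ 0.017615)
117 + l*(-84) = 117 + (13/738)*(-84) = 117 - 182/123 = 14209/123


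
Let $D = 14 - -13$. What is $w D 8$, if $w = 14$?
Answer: $3024$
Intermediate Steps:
$D = 27$ ($D = 14 + 13 = 27$)
$w D 8 = 14 \cdot 27 \cdot 8 = 378 \cdot 8 = 3024$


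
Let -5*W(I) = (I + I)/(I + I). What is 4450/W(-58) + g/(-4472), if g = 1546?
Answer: -49751773/2236 ≈ -22250.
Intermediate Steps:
W(I) = -1/5 (W(I) = -(I + I)/(5*(I + I)) = -2*I/(5*(2*I)) = -2*I*1/(2*I)/5 = -1/5*1 = -1/5)
4450/W(-58) + g/(-4472) = 4450/(-1/5) + 1546/(-4472) = 4450*(-5) + 1546*(-1/4472) = -22250 - 773/2236 = -49751773/2236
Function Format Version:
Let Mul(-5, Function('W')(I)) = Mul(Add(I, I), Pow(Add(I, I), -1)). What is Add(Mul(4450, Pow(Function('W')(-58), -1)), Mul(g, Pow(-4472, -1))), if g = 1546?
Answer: Rational(-49751773, 2236) ≈ -22250.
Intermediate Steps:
Function('W')(I) = Rational(-1, 5) (Function('W')(I) = Mul(Rational(-1, 5), Mul(Add(I, I), Pow(Add(I, I), -1))) = Mul(Rational(-1, 5), Mul(Mul(2, I), Pow(Mul(2, I), -1))) = Mul(Rational(-1, 5), Mul(Mul(2, I), Mul(Rational(1, 2), Pow(I, -1)))) = Mul(Rational(-1, 5), 1) = Rational(-1, 5))
Add(Mul(4450, Pow(Function('W')(-58), -1)), Mul(g, Pow(-4472, -1))) = Add(Mul(4450, Pow(Rational(-1, 5), -1)), Mul(1546, Pow(-4472, -1))) = Add(Mul(4450, -5), Mul(1546, Rational(-1, 4472))) = Add(-22250, Rational(-773, 2236)) = Rational(-49751773, 2236)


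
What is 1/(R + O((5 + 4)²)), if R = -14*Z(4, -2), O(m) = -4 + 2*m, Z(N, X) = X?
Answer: 1/186 ≈ 0.0053763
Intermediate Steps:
R = 28 (R = -14*(-2) = 28)
1/(R + O((5 + 4)²)) = 1/(28 + (-4 + 2*(5 + 4)²)) = 1/(28 + (-4 + 2*9²)) = 1/(28 + (-4 + 2*81)) = 1/(28 + (-4 + 162)) = 1/(28 + 158) = 1/186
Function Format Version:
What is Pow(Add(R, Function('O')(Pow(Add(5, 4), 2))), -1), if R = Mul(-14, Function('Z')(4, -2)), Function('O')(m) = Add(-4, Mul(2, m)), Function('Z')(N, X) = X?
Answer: Rational(1, 186) ≈ 0.0053763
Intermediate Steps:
R = 28 (R = Mul(-14, -2) = 28)
Pow(Add(R, Function('O')(Pow(Add(5, 4), 2))), -1) = Pow(Add(28, Add(-4, Mul(2, Pow(Add(5, 4), 2)))), -1) = Pow(Add(28, Add(-4, Mul(2, Pow(9, 2)))), -1) = Pow(Add(28, Add(-4, Mul(2, 81))), -1) = Pow(Add(28, Add(-4, 162)), -1) = Pow(Add(28, 158), -1) = Pow(186, -1) = Rational(1, 186)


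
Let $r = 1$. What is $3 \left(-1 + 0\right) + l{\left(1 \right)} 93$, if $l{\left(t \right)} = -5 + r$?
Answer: $-375$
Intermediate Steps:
$l{\left(t \right)} = -4$ ($l{\left(t \right)} = -5 + 1 = -4$)
$3 \left(-1 + 0\right) + l{\left(1 \right)} 93 = 3 \left(-1 + 0\right) - 372 = 3 \left(-1\right) - 372 = -3 - 372 = -375$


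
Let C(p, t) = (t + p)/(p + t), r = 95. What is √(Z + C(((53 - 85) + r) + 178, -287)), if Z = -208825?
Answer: 2*I*√52206 ≈ 456.97*I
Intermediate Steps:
C(p, t) = 1 (C(p, t) = (p + t)/(p + t) = 1)
√(Z + C(((53 - 85) + r) + 178, -287)) = √(-208825 + 1) = √(-208824) = 2*I*√52206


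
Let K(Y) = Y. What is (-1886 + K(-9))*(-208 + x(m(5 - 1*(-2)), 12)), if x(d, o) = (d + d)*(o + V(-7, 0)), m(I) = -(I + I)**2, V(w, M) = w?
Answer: 4108360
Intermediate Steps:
m(I) = -4*I**2 (m(I) = -(2*I)**2 = -4*I**2)
x(d, o) = 2*d*(-7 + o) (x(d, o) = (d + d)*(o - 7) = (2*d)*(-7 + o) = 2*d*(-7 + o))
(-1886 + K(-9))*(-208 + x(m(5 - 1*(-2)), 12)) = (-1886 - 9)*(-208 + 2*(-4*(5 - 1*(-2))**2)*(-7 + 12)) = -1895*(-208 + 2*(-4*(5 + 2)**2)*5) = -1895*(-208 + 2*(-4*7**2)*5) = -1895*(-208 + 2*(-4*49)*5) = -1895*(-208 + 2*(-196)*5) = -1895*(-208 - 1960) = -1895*(-2168) = 4108360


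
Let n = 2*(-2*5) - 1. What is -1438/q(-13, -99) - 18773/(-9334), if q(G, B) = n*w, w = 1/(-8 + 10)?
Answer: 27238817/196014 ≈ 138.96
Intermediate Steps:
w = 1/2 ≈ 0.50000
n = -21 (n = 2*(-10) - 1 = -20 - 1 = -21)
q(G, B) = -21/2 (q(G, B) = -21*1/2 = -21/2)
-1438/q(-13, -99) - 18773/(-9334) = -1438/(-21/2) - 18773/(-9334) = -1438*(-2/21) - 18773*(-1/9334) = 2876/21 + 18773/9334 = 27238817/196014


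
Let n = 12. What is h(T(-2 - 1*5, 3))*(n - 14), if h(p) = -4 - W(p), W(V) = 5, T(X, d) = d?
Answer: 18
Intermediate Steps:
h(p) = -9 (h(p) = -4 - 1*5 = -4 - 5 = -9)
h(T(-2 - 1*5, 3))*(n - 14) = -9*(12 - 14) = -9*(-2) = 18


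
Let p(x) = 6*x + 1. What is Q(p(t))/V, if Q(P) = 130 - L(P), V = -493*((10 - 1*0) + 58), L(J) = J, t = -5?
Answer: -159/33524 ≈ -0.0047429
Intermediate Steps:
p(x) = 1 + 6*x
V = -33524 (V = -493*((10 + 0) + 58) = -493*(10 + 58) = -493*68 = -33524)
Q(P) = 130 - P
Q(p(t))/V = (130 - (1 + 6*(-5)))/(-33524) = (130 - (1 - 30))*(-1/33524) = (130 - 1*(-29))*(-1/33524) = (130 + 29)*(-1/33524) = 159*(-1/33524) = -159/33524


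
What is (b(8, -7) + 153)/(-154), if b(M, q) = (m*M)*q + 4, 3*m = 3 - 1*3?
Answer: -157/154 ≈ -1.0195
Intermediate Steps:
m = 0 (m = (3 - 1*3)/3 = (3 - 3)/3 = (⅓)*0 = 0)
b(M, q) = 4 (b(M, q) = (0*M)*q + 4 = 0*q + 4 = 0 + 4 = 4)
(b(8, -7) + 153)/(-154) = (4 + 153)/(-154) = 157*(-1/154) = -157/154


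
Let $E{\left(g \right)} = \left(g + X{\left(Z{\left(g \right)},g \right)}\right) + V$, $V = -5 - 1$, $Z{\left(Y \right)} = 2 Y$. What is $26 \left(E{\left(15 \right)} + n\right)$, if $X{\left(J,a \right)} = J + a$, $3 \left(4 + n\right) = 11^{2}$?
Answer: $\frac{7046}{3} \approx 2348.7$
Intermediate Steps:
$n = \frac{109}{3}$ ($n = -4 + \frac{11^{2}}{3} = -4 + \frac{1}{3} \cdot 121 = -4 + \frac{121}{3} = \frac{109}{3} \approx 36.333$)
$V = -6$ ($V = -5 - 1 = -6$)
$E{\left(g \right)} = -6 + 4 g$ ($E{\left(g \right)} = \left(g + \left(2 g + g\right)\right) - 6 = \left(g + 3 g\right) - 6 = 4 g - 6 = -6 + 4 g$)
$26 \left(E{\left(15 \right)} + n\right) = 26 \left(\left(-6 + 4 \cdot 15\right) + \frac{109}{3}\right) = 26 \left(\left(-6 + 60\right) + \frac{109}{3}\right) = 26 \left(54 + \frac{109}{3}\right) = 26 \cdot \frac{271}{3} = \frac{7046}{3}$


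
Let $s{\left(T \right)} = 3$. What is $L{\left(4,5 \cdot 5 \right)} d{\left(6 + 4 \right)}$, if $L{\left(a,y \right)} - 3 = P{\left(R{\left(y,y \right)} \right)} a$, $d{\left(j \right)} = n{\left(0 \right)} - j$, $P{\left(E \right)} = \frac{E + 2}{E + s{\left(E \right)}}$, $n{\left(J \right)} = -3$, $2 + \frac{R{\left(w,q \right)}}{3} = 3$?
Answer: $- \frac{247}{3} \approx -82.333$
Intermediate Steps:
$R{\left(w,q \right)} = 3$ ($R{\left(w,q \right)} = -6 + 3 \cdot 3 = -6 + 9 = 3$)
$P{\left(E \right)} = \frac{2 + E}{3 + E}$ ($P{\left(E \right)} = \frac{E + 2}{E + 3} = \frac{2 + E}{3 + E}$)
$d{\left(j \right)} = -3 - j$
$L{\left(a,y \right)} = 3 + \frac{5 a}{6}$ ($L{\left(a,y \right)} = 3 + \frac{2 + 3}{3 + 3} a = 3 + \frac{1}{6} \cdot 5 a = 3 + \frac{5 a}{6}$)
$L{\left(4,5 \cdot 5 \right)} d{\left(6 + 4 \right)} = \left(3 + \frac{5}{6} \cdot 4\right) \left(-3 - \left(6 + 4\right)\right) = \left(3 + \frac{10}{3}\right) \left(-3 - 10\right) = \frac{19 \left(-3 - 10\right)}{3} = \frac{19}{3} \left(-13\right) = - \frac{247}{3}$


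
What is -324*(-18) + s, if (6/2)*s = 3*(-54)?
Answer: 5778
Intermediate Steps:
s = -54 (s = (3*(-54))/3 = (1/3)*(-162) = -54)
-324*(-18) + s = -324*(-18) - 54 = 5832 - 54 = 5778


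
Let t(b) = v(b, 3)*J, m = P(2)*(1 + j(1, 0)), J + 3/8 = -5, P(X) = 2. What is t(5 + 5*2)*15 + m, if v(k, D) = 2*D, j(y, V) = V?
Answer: -1927/4 ≈ -481.75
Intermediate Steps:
J = -43/8 (J = -3/8 - 5 = -43/8 ≈ -5.3750)
m = 2 (m = 2*(1 + 0) = 2*1 = 2)
t(b) = -129/4 (t(b) = (2*3)*(-43/8) = 6*(-43/8) = -129/4)
t(5 + 5*2)*15 + m = -129/4*15 + 2 = -1935/4 + 2 = -1927/4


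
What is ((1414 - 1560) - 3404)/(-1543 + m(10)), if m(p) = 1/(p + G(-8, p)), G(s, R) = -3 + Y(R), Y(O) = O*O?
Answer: 7597/3302 ≈ 2.3007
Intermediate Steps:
Y(O) = O²
G(s, R) = -3 + R²
m(p) = 1/(-3 + p + p²) (m(p) = 1/(p + (-3 + p²)) = 1/(-3 + p + p²))
((1414 - 1560) - 3404)/(-1543 + m(10)) = ((1414 - 1560) - 3404)/(-1543 + 1/(-3 + 10 + 10²)) = (-146 - 3404)/(-1543 + 1/(-3 + 10 + 100)) = -3550/(-1543 + 1/107) = -3550/(-165100/107) = -3550*(-107/165100) = 7597/3302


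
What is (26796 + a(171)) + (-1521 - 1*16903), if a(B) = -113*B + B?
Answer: -10780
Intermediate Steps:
a(B) = -112*B
(26796 + a(171)) + (-1521 - 1*16903) = (26796 - 112*171) + (-1521 - 1*16903) = (26796 - 19152) + (-1521 - 16903) = 7644 - 18424 = -10780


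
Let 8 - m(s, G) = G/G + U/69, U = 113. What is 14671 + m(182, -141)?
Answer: 1012669/69 ≈ 14676.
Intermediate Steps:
m(s, G) = 370/69 (m(s, G) = 8 - (G/G + 113/69) = 8 - (1 + 113*(1/69)) = 8 - (1 + 113/69) = 8 - 1*182/69 = 8 - 182/69 = 370/69)
14671 + m(182, -141) = 14671 + 370/69 = 1012669/69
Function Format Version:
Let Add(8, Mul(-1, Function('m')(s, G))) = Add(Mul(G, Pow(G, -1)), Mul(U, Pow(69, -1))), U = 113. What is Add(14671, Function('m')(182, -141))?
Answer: Rational(1012669, 69) ≈ 14676.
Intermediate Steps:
Function('m')(s, G) = Rational(370, 69) (Function('m')(s, G) = Add(8, Mul(-1, Add(Mul(G, Pow(G, -1)), Mul(113, Pow(69, -1))))) = Add(8, Mul(-1, Add(1, Mul(113, Rational(1, 69))))) = Add(8, Mul(-1, Add(1, Rational(113, 69)))) = Add(8, Mul(-1, Rational(182, 69))) = Add(8, Rational(-182, 69)) = Rational(370, 69))
Add(14671, Function('m')(182, -141)) = Add(14671, Rational(370, 69)) = Rational(1012669, 69)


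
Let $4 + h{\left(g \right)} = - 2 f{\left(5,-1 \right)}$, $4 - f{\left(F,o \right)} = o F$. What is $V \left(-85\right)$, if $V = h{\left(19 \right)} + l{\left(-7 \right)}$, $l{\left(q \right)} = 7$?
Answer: $1275$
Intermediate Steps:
$f{\left(F,o \right)} = 4 - F o$ ($f{\left(F,o \right)} = 4 - o F = 4 - F o$)
$h{\left(g \right)} = -22$ ($h{\left(g \right)} = -4 - 2 \left(4 - 5 \left(-1\right)\right) = -4 - 2 \left(4 + 5\right) = -4 - 18 = -22$)
$V = -15$ ($V = -22 + 7 = -15$)
$V \left(-85\right) = \left(-15\right) \left(-85\right) = 1275$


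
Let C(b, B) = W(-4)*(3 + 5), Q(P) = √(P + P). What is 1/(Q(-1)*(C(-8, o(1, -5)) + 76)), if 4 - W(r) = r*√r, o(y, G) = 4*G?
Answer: I*√2*(-27 + 16*I)/7880 ≈ -0.0028715 - 0.0048457*I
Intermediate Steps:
Q(P) = √2*√P (Q(P) = √(2*P) = √2*√P)
W(r) = 4 - r^(3/2) (W(r) = 4 - r*√r = 4 - r^(3/2))
C(b, B) = 32 + 64*I (C(b, B) = (4 - (-4)^(3/2))*(3 + 5) = (4 - (-8)*I)*8 = (4 + 8*I)*8 = 32 + 64*I)
1/(Q(-1)*(C(-8, o(1, -5)) + 76)) = 1/((√2*√(-1))*((32 + 64*I) + 76)) = 1/((√2*I)*(108 + 64*I)) = 1/((I*√2)*(108 + 64*I)) = 1/(I*√2*(108 + 64*I)) = -I*√2*(108 - 64*I)/31520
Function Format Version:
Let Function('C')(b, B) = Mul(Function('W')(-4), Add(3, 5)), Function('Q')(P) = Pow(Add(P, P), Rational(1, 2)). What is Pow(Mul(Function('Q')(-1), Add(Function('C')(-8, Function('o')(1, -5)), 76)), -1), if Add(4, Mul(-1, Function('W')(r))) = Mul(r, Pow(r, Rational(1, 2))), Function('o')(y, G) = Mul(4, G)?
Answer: Mul(Rational(1, 7880), I, Pow(2, Rational(1, 2)), Add(-27, Mul(16, I))) ≈ Add(-0.0028715, Mul(-0.0048457, I))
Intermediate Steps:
Function('Q')(P) = Mul(Pow(2, Rational(1, 2)), Pow(P, Rational(1, 2))) (Function('Q')(P) = Pow(Mul(2, P), Rational(1, 2)) = Mul(Pow(2, Rational(1, 2)), Pow(P, Rational(1, 2))))
Function('W')(r) = Add(4, Mul(-1, Pow(r, Rational(3, 2)))) (Function('W')(r) = Add(4, Mul(-1, Mul(r, Pow(r, Rational(1, 2))))) = Add(4, Mul(-1, Pow(r, Rational(3, 2)))))
Function('C')(b, B) = Add(32, Mul(64, I)) (Function('C')(b, B) = Mul(Add(4, Mul(-1, Pow(-4, Rational(3, 2)))), Add(3, 5)) = Mul(Add(4, Mul(-1, Mul(-8, I))), 8) = Mul(Add(4, Mul(8, I)), 8) = Add(32, Mul(64, I)))
Pow(Mul(Function('Q')(-1), Add(Function('C')(-8, Function('o')(1, -5)), 76)), -1) = Pow(Mul(Mul(Pow(2, Rational(1, 2)), Pow(-1, Rational(1, 2))), Add(Add(32, Mul(64, I)), 76)), -1) = Pow(Mul(Mul(Pow(2, Rational(1, 2)), I), Add(108, Mul(64, I))), -1) = Pow(Mul(Mul(I, Pow(2, Rational(1, 2))), Add(108, Mul(64, I))), -1) = Pow(Mul(I, Pow(2, Rational(1, 2)), Add(108, Mul(64, I))), -1) = Mul(Rational(-1, 31520), I, Pow(2, Rational(1, 2)), Add(108, Mul(-64, I)))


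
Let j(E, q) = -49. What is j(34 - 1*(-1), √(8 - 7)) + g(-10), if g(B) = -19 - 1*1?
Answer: -69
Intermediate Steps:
g(B) = -20 (g(B) = -19 - 1 = -20)
j(34 - 1*(-1), √(8 - 7)) + g(-10) = -49 - 20 = -69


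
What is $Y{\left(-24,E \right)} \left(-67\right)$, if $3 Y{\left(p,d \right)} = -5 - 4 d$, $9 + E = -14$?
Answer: $-1943$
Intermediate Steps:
$E = -23$ ($E = -9 - 14 = -23$)
$Y{\left(p,d \right)} = - \frac{5}{3} - \frac{4 d}{3}$ ($Y{\left(p,d \right)} = \frac{-5 - 4 d}{3} = - \frac{5}{3} - \frac{4 d}{3}$)
$Y{\left(-24,E \right)} \left(-67\right) = \left(- \frac{5}{3} - - \frac{92}{3}\right) \left(-67\right) = \left(- \frac{5}{3} + \frac{92}{3}\right) \left(-67\right) = 29 \left(-67\right) = -1943$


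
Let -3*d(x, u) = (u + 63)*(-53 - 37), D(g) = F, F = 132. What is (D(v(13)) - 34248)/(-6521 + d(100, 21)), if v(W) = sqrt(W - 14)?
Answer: 34116/4001 ≈ 8.5269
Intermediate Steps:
v(W) = sqrt(-14 + W)
D(g) = 132
d(x, u) = 1890 + 30*u (d(x, u) = -(u + 63)*(-53 - 37)/3 = -(63 + u)*(-90)/3 = -(-5670 - 90*u)/3 = 1890 + 30*u)
(D(v(13)) - 34248)/(-6521 + d(100, 21)) = (132 - 34248)/(-6521 + (1890 + 30*21)) = -34116/(-6521 + (1890 + 630)) = -34116/(-6521 + 2520) = -34116/(-4001) = -34116*(-1/4001) = 34116/4001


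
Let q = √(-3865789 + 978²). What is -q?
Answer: -I*√2909305 ≈ -1705.7*I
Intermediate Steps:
q = I*√2909305 (q = √(-3865789 + 956484) = √(-2909305) = I*√2909305 ≈ 1705.7*I)
-q = -I*√2909305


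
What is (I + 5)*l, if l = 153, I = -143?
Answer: -21114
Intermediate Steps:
(I + 5)*l = (-143 + 5)*153 = -138*153 = -21114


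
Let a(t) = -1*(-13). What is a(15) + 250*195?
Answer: 48763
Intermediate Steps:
a(t) = 13
a(15) + 250*195 = 13 + 250*195 = 13 + 48750 = 48763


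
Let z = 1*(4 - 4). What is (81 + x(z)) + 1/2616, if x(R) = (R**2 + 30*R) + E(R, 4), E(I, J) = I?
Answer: 211897/2616 ≈ 81.000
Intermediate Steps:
z = 0 (z = 1*0 = 0)
x(R) = R**2 + 31*R (x(R) = (R**2 + 30*R) + R = R**2 + 31*R)
(81 + x(z)) + 1/2616 = (81 + 0*(31 + 0)) + 1/2616 = (81 + 0*31) + 1/2616 = (81 + 0) + 1/2616 = 81 + 1/2616 = 211897/2616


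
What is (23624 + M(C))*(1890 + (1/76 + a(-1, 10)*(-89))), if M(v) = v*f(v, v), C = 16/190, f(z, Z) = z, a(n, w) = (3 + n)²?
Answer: 1242834946122/34295 ≈ 3.6240e+7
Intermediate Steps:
C = 8/95 (C = 16*(1/190) = 8/95 ≈ 0.084211)
M(v) = v² (M(v) = v*v = v²)
(23624 + M(C))*(1890 + (1/76 + a(-1, 10)*(-89))) = (23624 + (8/95)²)*(1890 + (1/76 + (3 - 1)²*(-89))) = (23624 + 64/9025)*(1890 + (1/76 + 2²*(-89))) = 213206664*(1890 + (1/76 + 4*(-89)))/9025 = 213206664*(1890 + (1/76 - 356))/9025 = 213206664*(1890 - 27055/76)/9025 = (213206664/9025)*(116585/76) = 1242834946122/34295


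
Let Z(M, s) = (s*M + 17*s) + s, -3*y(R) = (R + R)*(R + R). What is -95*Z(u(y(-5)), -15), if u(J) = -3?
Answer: 21375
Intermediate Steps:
y(R) = -4*R²/3 (y(R) = -(R + R)*(R + R)/3 = -2*R*2*R/3 = -4*R²/3)
Z(M, s) = 18*s + M*s (Z(M, s) = (M*s + 17*s) + s = (17*s + M*s) + s = 18*s + M*s)
-95*Z(u(y(-5)), -15) = -(-1425)*(18 - 3) = -(-1425)*15 = -95*(-225) = 21375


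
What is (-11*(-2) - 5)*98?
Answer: 1666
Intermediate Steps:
(-11*(-2) - 5)*98 = (22 - 5)*98 = 17*98 = 1666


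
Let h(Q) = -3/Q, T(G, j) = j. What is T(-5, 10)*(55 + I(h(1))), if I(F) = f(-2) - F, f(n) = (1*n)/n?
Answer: 590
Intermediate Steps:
f(n) = 1 (f(n) = n/n = 1)
I(F) = 1 - F
T(-5, 10)*(55 + I(h(1))) = 10*(55 + (1 - (-3)/1)) = 10*(55 + (1 - (-3))) = 10*(55 + (1 - 1*(-3))) = 10*(55 + (1 + 3)) = 10*(55 + 4) = 10*59 = 590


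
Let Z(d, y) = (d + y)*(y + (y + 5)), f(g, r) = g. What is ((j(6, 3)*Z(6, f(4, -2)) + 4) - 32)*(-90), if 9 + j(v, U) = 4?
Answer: 61020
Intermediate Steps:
Z(d, y) = (5 + 2*y)*(d + y) (Z(d, y) = (d + y)*(y + (5 + y)) = (d + y)*(5 + 2*y) = (5 + 2*y)*(d + y))
j(v, U) = -5 (j(v, U) = -9 + 4 = -5)
((j(6, 3)*Z(6, f(4, -2)) + 4) - 32)*(-90) = ((-5*(2*4**2 + 5*6 + 5*4 + 2*6*4) + 4) - 32)*(-90) = ((-5*(2*16 + 30 + 20 + 48) + 4) - 32)*(-90) = ((-5*(32 + 30 + 20 + 48) + 4) - 32)*(-90) = ((-5*130 + 4) - 32)*(-90) = ((-650 + 4) - 32)*(-90) = (-646 - 32)*(-90) = -678*(-90) = 61020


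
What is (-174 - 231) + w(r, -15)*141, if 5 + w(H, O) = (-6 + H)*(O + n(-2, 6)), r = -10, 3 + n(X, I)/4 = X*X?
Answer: 23706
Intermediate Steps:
n(X, I) = -12 + 4*X² (n(X, I) = -12 + 4*(X*X) = -12 + 4*X²)
w(H, O) = -5 + (-6 + H)*(4 + O) (w(H, O) = -5 + (-6 + H)*(O + (-12 + 4*(-2)²)) = -5 + (-6 + H)*(O + (-12 + 4*4)) = -5 + (-6 + H)*(O + (-12 + 16)) = -5 + (-6 + H)*(O + 4) = -5 + (-6 + H)*(4 + O))
(-174 - 231) + w(r, -15)*141 = (-174 - 231) + (-29 - 6*(-15) + 4*(-10) - 10*(-15))*141 = -405 + (-29 + 90 - 40 + 150)*141 = -405 + 171*141 = -405 + 24111 = 23706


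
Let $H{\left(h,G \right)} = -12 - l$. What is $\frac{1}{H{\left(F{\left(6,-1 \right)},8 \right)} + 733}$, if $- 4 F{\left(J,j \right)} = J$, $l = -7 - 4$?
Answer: $\frac{1}{732} \approx 0.0013661$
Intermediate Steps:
$l = -11$ ($l = -7 - 4 = -11$)
$F{\left(J,j \right)} = - \frac{J}{4}$
$H{\left(h,G \right)} = -1$ ($H{\left(h,G \right)} = -12 - -11 = -12 + 11 = -1$)
$\frac{1}{H{\left(F{\left(6,-1 \right)},8 \right)} + 733} = \frac{1}{-1 + 733} = \frac{1}{732}$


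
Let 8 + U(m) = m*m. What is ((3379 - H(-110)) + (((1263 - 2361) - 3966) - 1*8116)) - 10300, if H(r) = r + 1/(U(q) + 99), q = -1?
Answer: -1839173/92 ≈ -19991.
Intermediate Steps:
U(m) = -8 + m**2 (U(m) = -8 + m*m = -8 + m**2)
H(r) = 1/92 + r (H(r) = r + 1/((-8 + (-1)**2) + 99) = r + 1/((-8 + 1) + 99) = r + 1/(-7 + 99) = r + 1/92 = 1/92 + r)
((3379 - H(-110)) + (((1263 - 2361) - 3966) - 1*8116)) - 10300 = ((3379 - (1/92 - 110)) + (((1263 - 2361) - 3966) - 1*8116)) - 10300 = ((3379 - 1*(-10119/92)) + ((-1098 - 3966) - 8116)) - 10300 = ((3379 + 10119/92) + (-5064 - 8116)) - 10300 = (320987/92 - 13180) - 10300 = -891573/92 - 10300 = -1839173/92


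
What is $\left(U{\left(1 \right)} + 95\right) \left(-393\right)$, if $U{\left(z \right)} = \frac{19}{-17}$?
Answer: $- \frac{627228}{17} \approx -36896.0$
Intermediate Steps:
$U{\left(z \right)} = - \frac{19}{17}$ ($U{\left(z \right)} = 19 \left(- \frac{1}{17}\right) = - \frac{19}{17}$)
$\left(U{\left(1 \right)} + 95\right) \left(-393\right) = \left(- \frac{19}{17} + 95\right) \left(-393\right) = \frac{1596}{17} \left(-393\right) = - \frac{627228}{17}$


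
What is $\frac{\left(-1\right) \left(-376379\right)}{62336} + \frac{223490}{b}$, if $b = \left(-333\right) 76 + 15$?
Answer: $- \frac{4411718593}{1576664448} \approx -2.7981$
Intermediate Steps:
$b = -25293$ ($b = -25308 + 15 = -25293$)
$\frac{\left(-1\right) \left(-376379\right)}{62336} + \frac{223490}{b} = \frac{\left(-1\right) \left(-376379\right)}{62336} + \frac{223490}{-25293} = 376379 \cdot \frac{1}{62336} + 223490 \left(- \frac{1}{25293}\right) = \frac{376379}{62336} - \frac{223490}{25293} = - \frac{4411718593}{1576664448}$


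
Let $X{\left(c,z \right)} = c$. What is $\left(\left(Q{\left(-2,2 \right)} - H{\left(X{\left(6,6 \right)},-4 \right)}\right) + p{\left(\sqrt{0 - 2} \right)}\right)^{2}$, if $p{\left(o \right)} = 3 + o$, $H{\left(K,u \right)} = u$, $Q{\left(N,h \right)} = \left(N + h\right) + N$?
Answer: $\left(5 + i \sqrt{2}\right)^{2} \approx 23.0 + 14.142 i$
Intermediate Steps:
$Q{\left(N,h \right)} = h + 2 N$
$\left(\left(Q{\left(-2,2 \right)} - H{\left(X{\left(6,6 \right)},-4 \right)}\right) + p{\left(\sqrt{0 - 2} \right)}\right)^{2} = \left(\left(\left(2 + 2 \left(-2\right)\right) - -4\right) + \left(3 + \sqrt{0 - 2}\right)\right)^{2} = \left(\left(\left(2 - 4\right) + 4\right) + \left(3 + \sqrt{-2}\right)\right)^{2} = \left(\left(-2 + 4\right) + \left(3 + i \sqrt{2}\right)\right)^{2} = \left(2 + \left(3 + i \sqrt{2}\right)\right)^{2} = \left(5 + i \sqrt{2}\right)^{2}$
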